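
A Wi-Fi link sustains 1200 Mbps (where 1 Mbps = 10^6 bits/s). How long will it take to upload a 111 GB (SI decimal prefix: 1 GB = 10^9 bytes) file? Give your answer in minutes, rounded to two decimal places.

12.33 minutes

111 GB = 111,000,000,000 bytes = 888,000,000,000 bits
1200 Mbps = 1,200,000,000 bits/s
time = 888,000,000,000 / 1,200,000,000 = 740.000 s
740.000 s / 60 = 12.33 minutes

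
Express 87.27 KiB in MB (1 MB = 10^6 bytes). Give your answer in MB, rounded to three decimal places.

87.27 KiB = 87.27 × 2^10 bytes = 89,364.48 bytes
1 MB = 1,000,000 bytes
89,364.48 / 1,000,000 = 0.089 MB

0.089 MB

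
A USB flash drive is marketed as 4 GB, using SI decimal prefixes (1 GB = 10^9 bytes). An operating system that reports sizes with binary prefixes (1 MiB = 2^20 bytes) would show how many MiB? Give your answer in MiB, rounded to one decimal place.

4 GB = 4 × 10^9 bytes = 4,000,000,000 bytes
1 MiB = 1,048,576 bytes
4,000,000,000 / 1,048,576 = 3,814.7 MiB

3,814.7 MiB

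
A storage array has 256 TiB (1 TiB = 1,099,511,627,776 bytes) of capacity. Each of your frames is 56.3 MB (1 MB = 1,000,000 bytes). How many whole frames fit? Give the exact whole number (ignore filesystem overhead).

4,999,555

Capacity: 256 TiB = 281,474,976,710,656 bytes
Per item: 56.3 MB = 56,300,000 bytes
⌊281,474,976,710,656 / 56,300,000⌋ = 4,999,555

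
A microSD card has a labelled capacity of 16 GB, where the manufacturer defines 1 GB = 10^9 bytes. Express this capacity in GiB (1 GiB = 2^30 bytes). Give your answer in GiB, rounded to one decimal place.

14.9 GiB

16 GB = 16 × 10^9 bytes = 16,000,000,000 bytes
1 GiB = 2^30 bytes = 1,073,741,824 bytes
16,000,000,000 / 1,073,741,824 = 14.9 GiB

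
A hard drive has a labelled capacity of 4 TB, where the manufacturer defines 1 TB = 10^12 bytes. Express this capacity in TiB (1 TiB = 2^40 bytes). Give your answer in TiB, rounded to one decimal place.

4 TB = 4 × 10^12 bytes = 4,000,000,000,000 bytes
1 TiB = 2^40 bytes = 1,099,511,627,776 bytes
4,000,000,000,000 / 1,099,511,627,776 = 3.6 TiB

3.6 TiB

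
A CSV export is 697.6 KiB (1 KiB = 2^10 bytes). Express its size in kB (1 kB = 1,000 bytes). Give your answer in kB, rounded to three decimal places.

697.6 KiB = 697.6 × 2^10 bytes = 714,342.4 bytes
1 kB = 10^3 bytes = 1,000 bytes
714,342.4 / 1,000 = 714.342 kB

714.342 kB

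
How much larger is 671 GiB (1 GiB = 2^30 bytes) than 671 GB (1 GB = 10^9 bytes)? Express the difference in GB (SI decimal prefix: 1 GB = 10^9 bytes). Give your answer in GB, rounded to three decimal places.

49.481 GB

671 GiB = 671 × 1,073,741,824 = 720,480,763,904 bytes
671 GB = 671 × 1,000,000,000 = 671,000,000,000 bytes
difference = 49,480,763,904 bytes
49,480,763,904 / 1,000,000,000 = 49.481 GB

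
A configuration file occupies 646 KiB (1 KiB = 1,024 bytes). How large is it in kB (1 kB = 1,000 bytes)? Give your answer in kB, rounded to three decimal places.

646 KiB = 646 × 2^10 bytes = 661,504 bytes
1 kB = 1,000 bytes
661,504 / 1,000 = 661.504 kB

661.504 kB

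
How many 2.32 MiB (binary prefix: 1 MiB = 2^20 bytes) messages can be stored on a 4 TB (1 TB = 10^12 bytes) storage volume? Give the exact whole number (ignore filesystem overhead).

1,644,266

Capacity: 4 TB = 4,000,000,000,000 bytes
Per item: 2.32 MiB = 2,432,696.32 bytes
⌊4,000,000,000,000 / 2,432,696.32⌋ = 1,644,266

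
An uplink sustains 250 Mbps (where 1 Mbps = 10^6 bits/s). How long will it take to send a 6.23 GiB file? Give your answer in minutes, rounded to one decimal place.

3.6 minutes

6.23 GiB = 6,689,411,563.52 bytes = 53,515,292,508.16 bits
250 Mbps = 250,000,000 bits/s
time = 53,515,292,508.16 / 250,000,000 = 214.06 s
214.06 s / 60 = 3.6 minutes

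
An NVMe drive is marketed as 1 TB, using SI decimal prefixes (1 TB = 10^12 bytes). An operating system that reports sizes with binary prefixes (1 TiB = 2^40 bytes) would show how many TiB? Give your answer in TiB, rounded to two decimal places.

0.91 TiB

1 TB = 1 × 10^12 bytes = 1,000,000,000,000 bytes
1 TiB = 1,099,511,627,776 bytes
1,000,000,000,000 / 1,099,511,627,776 = 0.91 TiB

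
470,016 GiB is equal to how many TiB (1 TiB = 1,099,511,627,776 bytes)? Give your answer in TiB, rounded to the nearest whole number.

459 TiB

470,016 GiB = 470,016 × 2^30 bytes = 504,675,837,149,184 bytes
1 TiB = 1,099,511,627,776 bytes
504,675,837,149,184 / 1,099,511,627,776 = 459 TiB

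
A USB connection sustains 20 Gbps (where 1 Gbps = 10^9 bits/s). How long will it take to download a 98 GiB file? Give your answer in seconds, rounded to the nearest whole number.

98 GiB = 105,226,698,752 bytes = 841,813,590,016 bits
20 Gbps = 20,000,000,000 bits/s
time = 841,813,590,016 / 20,000,000,000 = 42 s

42 seconds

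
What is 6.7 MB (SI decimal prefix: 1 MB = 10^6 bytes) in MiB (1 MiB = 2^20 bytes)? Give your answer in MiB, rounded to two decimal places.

6.39 MiB

6.7 MB = 6.7 × 10^6 bytes = 6,700,000 bytes
1 MiB = 1,048,576 bytes
6,700,000 / 1,048,576 = 6.39 MiB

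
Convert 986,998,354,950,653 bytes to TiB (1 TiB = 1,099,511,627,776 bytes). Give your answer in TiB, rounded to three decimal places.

986,998,354,950,653 bytes given.
1 TiB = 2^40 bytes = 1,099,511,627,776 bytes
986,998,354,950,653 / 1,099,511,627,776 = 897.670 TiB

897.670 TiB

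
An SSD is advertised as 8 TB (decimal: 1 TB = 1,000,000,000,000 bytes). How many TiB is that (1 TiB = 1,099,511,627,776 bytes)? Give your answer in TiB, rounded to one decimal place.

7.3 TiB

8 TB × 1,000,000,000,000 bytes/TB = 8,000,000,000,000 bytes
1 TiB = 2^40 bytes = 1,099,511,627,776 bytes
8,000,000,000,000 / 1,099,511,627,776 = 7.3 TiB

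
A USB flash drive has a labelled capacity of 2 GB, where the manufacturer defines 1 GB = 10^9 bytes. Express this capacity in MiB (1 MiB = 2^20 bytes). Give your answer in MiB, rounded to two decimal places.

1,907.35 MiB

2 GB = 2 × 10^9 bytes = 2,000,000,000 bytes
1 MiB = 1,048,576 bytes
2,000,000,000 / 1,048,576 = 1,907.35 MiB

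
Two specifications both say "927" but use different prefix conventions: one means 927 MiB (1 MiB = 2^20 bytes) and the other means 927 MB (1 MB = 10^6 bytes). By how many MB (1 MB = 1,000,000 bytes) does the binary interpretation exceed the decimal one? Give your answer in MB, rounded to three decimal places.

927 MiB = 927 × 1,048,576 = 972,029,952 bytes
927 MB = 927 × 1,000,000 = 927,000,000 bytes
difference = 45,029,952 bytes
45,029,952 / 1,000,000 = 45.030 MB

45.030 MB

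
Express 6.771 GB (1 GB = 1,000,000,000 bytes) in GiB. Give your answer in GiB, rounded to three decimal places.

6.771 GB = 6.771 × 10^9 bytes = 6,771,000,000 bytes
1 GiB = 2^30 bytes = 1,073,741,824 bytes
6,771,000,000 / 1,073,741,824 = 6.306 GiB

6.306 GiB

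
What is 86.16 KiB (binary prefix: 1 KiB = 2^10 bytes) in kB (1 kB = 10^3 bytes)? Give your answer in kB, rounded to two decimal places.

86.16 KiB × 1,024 bytes/KiB = 88,227.84 bytes
1 kB = 1,000 bytes
88,227.84 / 1,000 = 88.23 kB

88.23 kB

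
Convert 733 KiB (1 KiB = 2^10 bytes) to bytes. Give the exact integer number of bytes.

750,592 bytes

733 × 1,024 = 750,592 bytes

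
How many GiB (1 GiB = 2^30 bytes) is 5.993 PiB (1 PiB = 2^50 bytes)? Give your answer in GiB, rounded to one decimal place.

5.993 PiB = 5.993 × 2^50 bytes = 6,747,518,141,707,845.632 bytes
1 GiB = 1,073,741,824 bytes
6,747,518,141,707,845.632 / 1,073,741,824 = 6,284,116.0 GiB

6,284,116.0 GiB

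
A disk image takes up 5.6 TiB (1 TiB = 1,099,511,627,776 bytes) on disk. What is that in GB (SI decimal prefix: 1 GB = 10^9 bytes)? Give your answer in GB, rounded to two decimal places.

5.6 TiB = 5.6 × 2^40 bytes = 6,157,265,115,545.6 bytes
1 GB = 10^9 bytes = 1,000,000,000 bytes
6,157,265,115,545.6 / 1,000,000,000 = 6,157.27 GB

6,157.27 GB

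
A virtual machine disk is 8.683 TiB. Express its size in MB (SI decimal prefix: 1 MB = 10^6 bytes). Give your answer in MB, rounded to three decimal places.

8.683 TiB = 8.683 × 2^40 bytes = 9,547,059,463,979.008 bytes
1 MB = 1,000,000 bytes
9,547,059,463,979.008 / 1,000,000 = 9,547,059.464 MB

9,547,059.464 MB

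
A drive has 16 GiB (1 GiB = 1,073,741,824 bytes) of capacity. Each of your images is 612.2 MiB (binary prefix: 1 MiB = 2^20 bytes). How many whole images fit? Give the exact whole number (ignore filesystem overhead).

Capacity: 16 GiB = 17,179,869,184 bytes
Per item: 612.2 MiB = 641,938,227.2 bytes
⌊17,179,869,184 / 641,938,227.2⌋ = 26

26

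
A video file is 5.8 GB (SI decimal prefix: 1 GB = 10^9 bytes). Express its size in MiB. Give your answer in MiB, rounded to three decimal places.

5,531.311 MiB

5.8 GB × 1,000,000,000 bytes/GB = 5,800,000,000 bytes
1 MiB = 1,048,576 bytes
5,800,000,000 / 1,048,576 = 5,531.311 MiB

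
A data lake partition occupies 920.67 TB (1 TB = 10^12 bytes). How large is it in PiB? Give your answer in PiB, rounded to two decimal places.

0.82 PiB

920.67 TB = 920.67 × 10^12 bytes = 920,670,000,000,000 bytes
1 PiB = 1,125,899,906,842,624 bytes
920,670,000,000,000 / 1,125,899,906,842,624 = 0.82 PiB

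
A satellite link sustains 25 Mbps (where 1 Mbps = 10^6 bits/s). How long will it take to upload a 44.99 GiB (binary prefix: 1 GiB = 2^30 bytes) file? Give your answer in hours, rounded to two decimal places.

44.99 GiB = 48,307,644,661.76 bytes = 386,461,157,294.08 bits
25 Mbps = 25,000,000 bits/s
time = 386,461,157,294.08 / 25,000,000 = 15,458.4463 s
15,458.4463 s / 3600 = 4.29 hours

4.29 hours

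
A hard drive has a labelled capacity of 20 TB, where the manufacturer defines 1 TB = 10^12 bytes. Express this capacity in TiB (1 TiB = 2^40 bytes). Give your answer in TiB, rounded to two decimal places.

18.19 TiB

20 TB = 20 × 10^12 bytes = 20,000,000,000,000 bytes
1 TiB = 2^40 bytes = 1,099,511,627,776 bytes
20,000,000,000,000 / 1,099,511,627,776 = 18.19 TiB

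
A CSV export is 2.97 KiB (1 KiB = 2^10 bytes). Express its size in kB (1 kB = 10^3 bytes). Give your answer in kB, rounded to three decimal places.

2.97 KiB × 1,024 bytes/KiB = 3,041.28 bytes
1 kB = 10^3 bytes = 1,000 bytes
3,041.28 / 1,000 = 3.041 kB

3.041 kB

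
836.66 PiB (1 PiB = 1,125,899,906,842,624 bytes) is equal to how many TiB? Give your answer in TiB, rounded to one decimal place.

856,739.8 TiB

836.66 PiB × 1,125,899,906,842,624 bytes/PiB = 941,995,416,058,949,795.84 bytes
1 TiB = 2^40 bytes = 1,099,511,627,776 bytes
941,995,416,058,949,795.84 / 1,099,511,627,776 = 856,739.8 TiB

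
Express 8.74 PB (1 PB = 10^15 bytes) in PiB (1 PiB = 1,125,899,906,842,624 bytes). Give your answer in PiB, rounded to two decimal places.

7.76 PiB

8.74 PB = 8.74 × 10^15 bytes = 8,740,000,000,000,000 bytes
1 PiB = 2^50 bytes = 1,125,899,906,842,624 bytes
8,740,000,000,000,000 / 1,125,899,906,842,624 = 7.76 PiB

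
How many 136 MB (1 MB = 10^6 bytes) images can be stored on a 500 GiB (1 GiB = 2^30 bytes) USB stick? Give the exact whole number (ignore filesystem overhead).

Capacity: 500 GiB = 536,870,912,000 bytes
Per item: 136 MB = 136,000,000 bytes
⌊536,870,912,000 / 136,000,000⌋ = 3,947

3,947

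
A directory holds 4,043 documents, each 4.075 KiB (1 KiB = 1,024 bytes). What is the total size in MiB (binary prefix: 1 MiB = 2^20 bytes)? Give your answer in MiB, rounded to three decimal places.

Total = 4,043 × 4.075 KiB = 16475.225 KiB
= 16475.225 × 1,024 bytes = 16,870,630.4 bytes
1 MiB = 1,048,576 bytes
16,870,630.4 / 1,048,576 = 16.089 MiB

16.089 MiB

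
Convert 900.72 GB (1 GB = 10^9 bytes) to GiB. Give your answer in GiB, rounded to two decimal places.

900.72 GB = 900.72 × 10^9 bytes = 900,720,000,000 bytes
1 GiB = 2^30 bytes = 1,073,741,824 bytes
900,720,000,000 / 1,073,741,824 = 838.86 GiB

838.86 GiB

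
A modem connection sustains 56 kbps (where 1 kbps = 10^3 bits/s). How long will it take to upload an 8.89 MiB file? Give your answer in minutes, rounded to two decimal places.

22.19 minutes

8.89 MiB = 9,321,840.64 bytes = 74,574,725.12 bits
56 kbps = 56,000 bits/s
time = 74,574,725.12 / 56,000 = 1,331.692 s
1,331.692 s / 60 = 22.19 minutes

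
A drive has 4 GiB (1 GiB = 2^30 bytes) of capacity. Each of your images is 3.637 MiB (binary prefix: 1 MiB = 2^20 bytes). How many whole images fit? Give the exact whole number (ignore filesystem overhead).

Capacity: 4 GiB = 4,294,967,296 bytes
Per item: 3.637 MiB = 3,813,670.912 bytes
⌊4,294,967,296 / 3,813,670.912⌋ = 1,126

1,126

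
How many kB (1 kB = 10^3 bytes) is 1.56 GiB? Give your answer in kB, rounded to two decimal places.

1.56 GiB = 1.56 × 2^30 bytes = 1,675,037,245.44 bytes
1 kB = 10^3 bytes = 1,000 bytes
1,675,037,245.44 / 1,000 = 1,675,037.25 kB

1,675,037.25 kB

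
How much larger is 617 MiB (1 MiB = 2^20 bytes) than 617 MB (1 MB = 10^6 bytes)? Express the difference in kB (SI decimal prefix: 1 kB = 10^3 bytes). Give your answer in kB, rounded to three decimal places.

617 MiB = 617 × 1,048,576 = 646,971,392 bytes
617 MB = 617 × 1,000,000 = 617,000,000 bytes
difference = 29,971,392 bytes
29,971,392 / 1,000 = 29,971.392 kB

29,971.392 kB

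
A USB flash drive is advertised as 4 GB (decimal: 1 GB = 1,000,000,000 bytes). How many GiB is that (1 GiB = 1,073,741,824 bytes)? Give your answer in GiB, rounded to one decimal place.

3.7 GiB

4 GB × 1,000,000,000 bytes/GB = 4,000,000,000 bytes
1 GiB = 1,073,741,824 bytes
4,000,000,000 / 1,073,741,824 = 3.7 GiB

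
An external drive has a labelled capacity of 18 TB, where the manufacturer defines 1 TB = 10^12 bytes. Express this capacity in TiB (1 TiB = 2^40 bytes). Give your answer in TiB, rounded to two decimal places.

18 TB = 18 × 10^12 bytes = 18,000,000,000,000 bytes
1 TiB = 2^40 bytes = 1,099,511,627,776 bytes
18,000,000,000,000 / 1,099,511,627,776 = 16.37 TiB

16.37 TiB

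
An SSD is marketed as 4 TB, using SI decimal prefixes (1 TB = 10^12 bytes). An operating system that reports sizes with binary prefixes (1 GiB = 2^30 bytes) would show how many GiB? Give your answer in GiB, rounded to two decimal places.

3,725.29 GiB

4 TB = 4 × 10^12 bytes = 4,000,000,000,000 bytes
1 GiB = 1,073,741,824 bytes
4,000,000,000,000 / 1,073,741,824 = 3,725.29 GiB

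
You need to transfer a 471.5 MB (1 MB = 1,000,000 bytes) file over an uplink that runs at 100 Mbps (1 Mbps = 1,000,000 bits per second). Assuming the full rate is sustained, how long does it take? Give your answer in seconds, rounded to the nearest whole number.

38 seconds

471.5 MB = 471,500,000 bytes = 3,772,000,000 bits
100 Mbps = 100,000,000 bits/s
time = 3,772,000,000 / 100,000,000 = 38 s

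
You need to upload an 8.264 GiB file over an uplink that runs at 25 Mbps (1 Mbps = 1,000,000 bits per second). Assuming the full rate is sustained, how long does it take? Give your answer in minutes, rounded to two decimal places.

47.32 minutes

8.264 GiB = 8,873,402,433.536 bytes = 70,987,219,468.288 bits
25 Mbps = 25,000,000 bits/s
time = 70,987,219,468.288 / 25,000,000 = 2,839.489 s
2,839.489 s / 60 = 47.32 minutes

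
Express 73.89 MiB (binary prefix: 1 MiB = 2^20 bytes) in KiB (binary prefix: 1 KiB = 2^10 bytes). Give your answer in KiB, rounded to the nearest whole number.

75,663 KiB

73.89 MiB × 1,048,576 bytes/MiB = 77,479,280.64 bytes
1 KiB = 1,024 bytes
77,479,280.64 / 1,024 = 75,663 KiB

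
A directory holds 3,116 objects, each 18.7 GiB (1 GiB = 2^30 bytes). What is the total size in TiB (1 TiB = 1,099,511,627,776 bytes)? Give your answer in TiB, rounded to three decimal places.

Total = 3,116 × 18.7 GiB = 58269.2 GiB
= 58269.2 × 1,073,741,824 bytes = 62,566,077,091,020.8 bytes
1 TiB = 1,099,511,627,776 bytes
62,566,077,091,020.8 / 1,099,511,627,776 = 56.904 TiB

56.904 TiB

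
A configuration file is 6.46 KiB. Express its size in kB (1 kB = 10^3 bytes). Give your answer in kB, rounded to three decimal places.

6.46 KiB = 6.46 × 2^10 bytes = 6,615.04 bytes
1 kB = 10^3 bytes = 1,000 bytes
6,615.04 / 1,000 = 6.615 kB

6.615 kB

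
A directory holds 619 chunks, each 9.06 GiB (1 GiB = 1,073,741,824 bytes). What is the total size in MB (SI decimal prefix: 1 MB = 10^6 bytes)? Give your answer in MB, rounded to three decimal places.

Total = 619 × 9.06 GiB = 5608.14 GiB
= 5608.14 × 1,073,741,824 bytes = 6,021,694,472,847.36 bytes
1 MB = 1,000,000 bytes
6,021,694,472,847.36 / 1,000,000 = 6,021,694.473 MB

6,021,694.473 MB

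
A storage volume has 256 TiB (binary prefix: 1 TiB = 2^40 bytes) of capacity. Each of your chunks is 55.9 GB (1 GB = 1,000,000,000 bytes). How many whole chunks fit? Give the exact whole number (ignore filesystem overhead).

5,035

Capacity: 256 TiB = 281,474,976,710,656 bytes
Per item: 55.9 GB = 55,900,000,000 bytes
⌊281,474,976,710,656 / 55,900,000,000⌋ = 5,035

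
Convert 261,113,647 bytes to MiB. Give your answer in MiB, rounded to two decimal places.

249.02 MiB

261,113,647 bytes given.
1 MiB = 1,048,576 bytes
261,113,647 / 1,048,576 = 249.02 MiB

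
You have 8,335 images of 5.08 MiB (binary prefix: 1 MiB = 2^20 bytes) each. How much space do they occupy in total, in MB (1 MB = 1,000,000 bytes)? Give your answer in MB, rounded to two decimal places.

Total = 8,335 × 5.08 MiB = 42341.8 MiB
= 42341.8 × 1,048,576 bytes = 44,398,595,276.8 bytes
1 MB = 1,000,000 bytes
44,398,595,276.8 / 1,000,000 = 44,398.60 MB

44,398.60 MB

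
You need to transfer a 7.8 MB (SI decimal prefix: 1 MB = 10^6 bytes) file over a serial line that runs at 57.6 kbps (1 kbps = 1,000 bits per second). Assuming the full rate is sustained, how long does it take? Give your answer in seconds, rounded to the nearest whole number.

7.8 MB = 7,800,000 bytes = 62,400,000 bits
57.6 kbps = 57,600 bits/s
time = 62,400,000 / 57,600 = 1,083 s

1,083 seconds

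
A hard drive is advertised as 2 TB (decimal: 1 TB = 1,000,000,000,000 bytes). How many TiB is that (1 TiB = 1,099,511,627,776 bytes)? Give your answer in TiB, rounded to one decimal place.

1.8 TiB

2 TB = 2 × 10^12 bytes = 2,000,000,000,000 bytes
1 TiB = 1,099,511,627,776 bytes
2,000,000,000,000 / 1,099,511,627,776 = 1.8 TiB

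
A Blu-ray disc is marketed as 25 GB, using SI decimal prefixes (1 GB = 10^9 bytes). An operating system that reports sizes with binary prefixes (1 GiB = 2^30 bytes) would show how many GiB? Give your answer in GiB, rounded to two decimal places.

25 GB = 25 × 10^9 bytes = 25,000,000,000 bytes
1 GiB = 1,073,741,824 bytes
25,000,000,000 / 1,073,741,824 = 23.28 GiB

23.28 GiB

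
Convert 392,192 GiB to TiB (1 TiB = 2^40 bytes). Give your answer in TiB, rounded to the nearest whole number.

383 TiB

392,192 GiB × 1,073,741,824 bytes/GiB = 421,112,953,438,208 bytes
1 TiB = 1,099,511,627,776 bytes
421,112,953,438,208 / 1,099,511,627,776 = 383 TiB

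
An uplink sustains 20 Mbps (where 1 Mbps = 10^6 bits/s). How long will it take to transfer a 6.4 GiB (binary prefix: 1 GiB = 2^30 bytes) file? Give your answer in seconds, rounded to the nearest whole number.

2,749 seconds

6.4 GiB = 6,871,947,673.6 bytes = 54,975,581,388.8 bits
20 Mbps = 20,000,000 bits/s
time = 54,975,581,388.8 / 20,000,000 = 2,749 s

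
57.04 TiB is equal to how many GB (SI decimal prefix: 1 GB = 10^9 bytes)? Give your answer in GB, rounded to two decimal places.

62,716.14 GB

57.04 TiB = 57.04 × 2^40 bytes = 62,716,143,248,343.04 bytes
1 GB = 1,000,000,000 bytes
62,716,143,248,343.04 / 1,000,000,000 = 62,716.14 GB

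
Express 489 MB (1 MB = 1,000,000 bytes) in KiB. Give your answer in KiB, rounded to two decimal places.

477,539.06 KiB

489 MB × 1,000,000 bytes/MB = 489,000,000 bytes
1 KiB = 1,024 bytes
489,000,000 / 1,024 = 477,539.06 KiB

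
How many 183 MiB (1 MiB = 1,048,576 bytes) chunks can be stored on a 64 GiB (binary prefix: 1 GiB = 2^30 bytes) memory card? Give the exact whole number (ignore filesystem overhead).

358

Capacity: 64 GiB = 68,719,476,736 bytes
Per item: 183 MiB = 191,889,408 bytes
⌊68,719,476,736 / 191,889,408⌋ = 358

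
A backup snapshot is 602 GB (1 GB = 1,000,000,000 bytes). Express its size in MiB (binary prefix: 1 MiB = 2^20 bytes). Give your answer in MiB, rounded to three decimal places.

574,111.938 MiB

602 GB = 602 × 10^9 bytes = 602,000,000,000 bytes
1 MiB = 1,048,576 bytes
602,000,000,000 / 1,048,576 = 574,111.938 MiB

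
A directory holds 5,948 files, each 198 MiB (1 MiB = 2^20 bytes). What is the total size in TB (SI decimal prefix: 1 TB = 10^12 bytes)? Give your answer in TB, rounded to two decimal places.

1.23 TB

Total = 5,948 × 198 MiB = 1,177,704 MiB
= 1,177,704 × 1,048,576 bytes = 1,234,912,149,504 bytes
1 TB = 1,000,000,000,000 bytes
1,234,912,149,504 / 1,000,000,000,000 = 1.23 TB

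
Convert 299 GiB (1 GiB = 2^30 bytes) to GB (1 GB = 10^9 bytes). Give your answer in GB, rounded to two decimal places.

321.05 GB

299 GiB × 1,073,741,824 bytes/GiB = 321,048,805,376 bytes
1 GB = 1,000,000,000 bytes
321,048,805,376 / 1,000,000,000 = 321.05 GB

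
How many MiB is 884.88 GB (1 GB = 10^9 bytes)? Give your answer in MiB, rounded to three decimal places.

884.88 GB = 884.88 × 10^9 bytes = 884,880,000,000 bytes
1 MiB = 1,048,576 bytes
884,880,000,000 / 1,048,576 = 843,887.329 MiB

843,887.329 MiB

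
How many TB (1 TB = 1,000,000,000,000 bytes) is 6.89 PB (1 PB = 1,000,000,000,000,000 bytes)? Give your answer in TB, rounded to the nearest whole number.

6,890 TB

6.89 PB = 6.89 × 10^15 bytes = 6,890,000,000,000,000 bytes
1 TB = 10^12 bytes = 1,000,000,000,000 bytes
6,890,000,000,000,000 / 1,000,000,000,000 = 6,890 TB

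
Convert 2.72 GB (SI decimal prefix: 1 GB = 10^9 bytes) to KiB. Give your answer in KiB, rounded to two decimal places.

2.72 GB = 2.72 × 10^9 bytes = 2,720,000,000 bytes
1 KiB = 1,024 bytes
2,720,000,000 / 1,024 = 2,656,250.00 KiB

2,656,250.00 KiB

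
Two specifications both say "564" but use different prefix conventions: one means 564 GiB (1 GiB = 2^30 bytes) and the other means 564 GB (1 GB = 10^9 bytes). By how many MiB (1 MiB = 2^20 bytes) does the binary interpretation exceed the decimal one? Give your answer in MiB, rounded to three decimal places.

39,663.686 MiB

564 GiB = 564 × 1,073,741,824 = 605,590,388,736 bytes
564 GB = 564 × 1,000,000,000 = 564,000,000,000 bytes
difference = 41,590,388,736 bytes
41,590,388,736 / 1,048,576 = 39,663.686 MiB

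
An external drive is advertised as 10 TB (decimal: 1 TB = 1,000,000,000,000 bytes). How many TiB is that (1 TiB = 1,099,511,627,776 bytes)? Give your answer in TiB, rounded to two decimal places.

9.09 TiB

10 TB = 10 × 10^12 bytes = 10,000,000,000,000 bytes
1 TiB = 2^40 bytes = 1,099,511,627,776 bytes
10,000,000,000,000 / 1,099,511,627,776 = 9.09 TiB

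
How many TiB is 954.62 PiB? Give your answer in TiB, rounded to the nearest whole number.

977,531 TiB

954.62 PiB = 954.62 × 2^50 bytes = 1,074,806,569,070,105,722.88 bytes
1 TiB = 2^40 bytes = 1,099,511,627,776 bytes
1,074,806,569,070,105,722.88 / 1,099,511,627,776 = 977,531 TiB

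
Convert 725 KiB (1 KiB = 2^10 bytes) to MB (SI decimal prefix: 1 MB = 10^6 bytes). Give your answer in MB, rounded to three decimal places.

725 KiB × 1,024 bytes/KiB = 742,400 bytes
1 MB = 10^6 bytes = 1,000,000 bytes
742,400 / 1,000,000 = 0.742 MB

0.742 MB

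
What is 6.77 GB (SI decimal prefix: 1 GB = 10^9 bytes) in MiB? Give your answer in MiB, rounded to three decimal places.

6,456.375 MiB

6.77 GB × 1,000,000,000 bytes/GB = 6,770,000,000 bytes
1 MiB = 2^20 bytes = 1,048,576 bytes
6,770,000,000 / 1,048,576 = 6,456.375 MiB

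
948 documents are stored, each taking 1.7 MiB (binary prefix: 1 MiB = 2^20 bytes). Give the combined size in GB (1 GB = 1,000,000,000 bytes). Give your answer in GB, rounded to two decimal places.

Total = 948 × 1.7 MiB = 1611.6 MiB
= 1611.6 × 1,048,576 bytes = 1,689,885,081.6 bytes
1 GB = 1,000,000,000 bytes
1,689,885,081.6 / 1,000,000,000 = 1.69 GB

1.69 GB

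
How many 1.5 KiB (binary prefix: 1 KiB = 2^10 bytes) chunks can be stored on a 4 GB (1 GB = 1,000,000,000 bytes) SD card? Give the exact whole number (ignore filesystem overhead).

2,604,166

Capacity: 4 GB = 4,000,000,000 bytes
Per item: 1.5 KiB = 1,536 bytes
⌊4,000,000,000 / 1,536⌋ = 2,604,166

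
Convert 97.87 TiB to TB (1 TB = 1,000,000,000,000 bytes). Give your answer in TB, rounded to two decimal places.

97.87 TiB × 1,099,511,627,776 bytes/TiB = 107,609,203,010,437.12 bytes
1 TB = 1,000,000,000,000 bytes
107,609,203,010,437.12 / 1,000,000,000,000 = 107.61 TB

107.61 TB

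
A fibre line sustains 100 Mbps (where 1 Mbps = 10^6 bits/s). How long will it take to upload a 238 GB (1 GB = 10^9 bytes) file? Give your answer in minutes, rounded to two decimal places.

238 GB = 238,000,000,000 bytes = 1,904,000,000,000 bits
100 Mbps = 100,000,000 bits/s
time = 1,904,000,000,000 / 100,000,000 = 19,040.000 s
19,040.000 s / 60 = 317.33 minutes

317.33 minutes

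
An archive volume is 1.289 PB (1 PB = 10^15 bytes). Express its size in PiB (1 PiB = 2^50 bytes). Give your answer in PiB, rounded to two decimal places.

1.289 PB = 1.289 × 10^15 bytes = 1,289,000,000,000,000 bytes
1 PiB = 2^50 bytes = 1,125,899,906,842,624 bytes
1,289,000,000,000,000 / 1,125,899,906,842,624 = 1.14 PiB

1.14 PiB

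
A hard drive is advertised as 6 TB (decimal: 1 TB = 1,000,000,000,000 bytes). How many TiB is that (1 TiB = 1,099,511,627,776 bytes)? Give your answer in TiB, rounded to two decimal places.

5.46 TiB

6 TB = 6 × 10^12 bytes = 6,000,000,000,000 bytes
1 TiB = 1,099,511,627,776 bytes
6,000,000,000,000 / 1,099,511,627,776 = 5.46 TiB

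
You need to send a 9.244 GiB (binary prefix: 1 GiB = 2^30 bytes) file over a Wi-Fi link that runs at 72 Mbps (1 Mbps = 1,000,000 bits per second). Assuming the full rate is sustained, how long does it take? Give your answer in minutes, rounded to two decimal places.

9.244 GiB = 9,925,669,421.056 bytes = 79,405,355,368.448 bits
72 Mbps = 72,000,000 bits/s
time = 79,405,355,368.448 / 72,000,000 = 1,102.852 s
1,102.852 s / 60 = 18.38 minutes

18.38 minutes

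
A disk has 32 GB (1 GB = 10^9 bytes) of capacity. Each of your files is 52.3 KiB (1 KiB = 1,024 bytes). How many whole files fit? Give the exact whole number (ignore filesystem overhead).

597,514

Capacity: 32 GB = 32,000,000,000 bytes
Per item: 52.3 KiB = 53,555.2 bytes
⌊32,000,000,000 / 53,555.2⌋ = 597,514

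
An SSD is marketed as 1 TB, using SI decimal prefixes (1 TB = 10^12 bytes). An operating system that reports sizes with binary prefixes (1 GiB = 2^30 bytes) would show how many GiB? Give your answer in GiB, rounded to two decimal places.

931.32 GiB

1 TB × 1,000,000,000,000 bytes/TB = 1,000,000,000,000 bytes
1 GiB = 1,073,741,824 bytes
1,000,000,000,000 / 1,073,741,824 = 931.32 GiB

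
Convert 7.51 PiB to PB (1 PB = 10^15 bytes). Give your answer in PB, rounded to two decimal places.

8.46 PB

7.51 PiB × 1,125,899,906,842,624 bytes/PiB = 8,455,508,300,388,106.24 bytes
1 PB = 10^15 bytes = 1,000,000,000,000,000 bytes
8,455,508,300,388,106.24 / 1,000,000,000,000,000 = 8.46 PB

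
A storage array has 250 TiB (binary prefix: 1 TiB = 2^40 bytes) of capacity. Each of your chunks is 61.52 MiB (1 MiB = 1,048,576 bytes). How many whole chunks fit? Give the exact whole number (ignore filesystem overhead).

4,261,118

Capacity: 250 TiB = 274,877,906,944,000 bytes
Per item: 61.52 MiB = 64,508,395.52 bytes
⌊274,877,906,944,000 / 64,508,395.52⌋ = 4,261,118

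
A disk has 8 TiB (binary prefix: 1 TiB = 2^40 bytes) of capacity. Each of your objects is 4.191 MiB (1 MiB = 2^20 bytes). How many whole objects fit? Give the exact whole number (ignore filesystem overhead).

Capacity: 8 TiB = 8,796,093,022,208 bytes
Per item: 4.191 MiB = 4,394,582.016 bytes
⌊8,796,093,022,208 / 4,394,582.016⌋ = 2,001,576

2,001,576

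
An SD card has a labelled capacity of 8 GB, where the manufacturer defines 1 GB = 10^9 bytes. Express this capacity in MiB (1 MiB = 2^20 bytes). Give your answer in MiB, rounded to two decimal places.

8 GB = 8 × 10^9 bytes = 8,000,000,000 bytes
1 MiB = 2^20 bytes = 1,048,576 bytes
8,000,000,000 / 1,048,576 = 7,629.39 MiB

7,629.39 MiB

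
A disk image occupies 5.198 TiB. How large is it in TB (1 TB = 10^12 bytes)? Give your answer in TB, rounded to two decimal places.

5.198 TiB × 1,099,511,627,776 bytes/TiB = 5,715,261,441,179.648 bytes
1 TB = 10^12 bytes = 1,000,000,000,000 bytes
5,715,261,441,179.648 / 1,000,000,000,000 = 5.72 TB

5.72 TB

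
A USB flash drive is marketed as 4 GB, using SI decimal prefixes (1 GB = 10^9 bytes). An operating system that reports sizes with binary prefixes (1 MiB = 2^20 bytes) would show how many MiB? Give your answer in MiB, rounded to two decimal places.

3,814.70 MiB

4 GB = 4 × 10^9 bytes = 4,000,000,000 bytes
1 MiB = 2^20 bytes = 1,048,576 bytes
4,000,000,000 / 1,048,576 = 3,814.70 MiB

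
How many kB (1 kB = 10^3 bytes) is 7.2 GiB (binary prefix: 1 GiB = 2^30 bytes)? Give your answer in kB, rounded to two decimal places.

7.2 GiB = 7.2 × 2^30 bytes = 7,730,941,132.8 bytes
1 kB = 1,000 bytes
7,730,941,132.8 / 1,000 = 7,730,941.13 kB

7,730,941.13 kB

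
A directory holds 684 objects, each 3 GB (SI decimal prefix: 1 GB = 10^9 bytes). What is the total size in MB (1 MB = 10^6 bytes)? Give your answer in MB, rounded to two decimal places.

2,052,000.00 MB

Total = 684 × 3 GB = 2052 GB
= 2052 × 1,000,000,000 bytes = 2,052,000,000,000 bytes
1 MB = 1,000,000 bytes
2,052,000,000,000 / 1,000,000 = 2,052,000.00 MB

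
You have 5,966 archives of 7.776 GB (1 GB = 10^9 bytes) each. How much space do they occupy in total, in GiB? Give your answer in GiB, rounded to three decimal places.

43,205.559 GiB

Total = 5,966 × 7.776 GB = 46391.616 GB
= 46391.616 × 1,000,000,000 bytes = 46,391,616,000,000 bytes
1 GiB = 1,073,741,824 bytes
46,391,616,000,000 / 1,073,741,824 = 43,205.559 GiB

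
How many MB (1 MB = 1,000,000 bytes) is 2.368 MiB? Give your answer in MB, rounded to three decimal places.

2.368 MiB × 1,048,576 bytes/MiB = 2,483,027.968 bytes
1 MB = 1,000,000 bytes
2,483,027.968 / 1,000,000 = 2.483 MB

2.483 MB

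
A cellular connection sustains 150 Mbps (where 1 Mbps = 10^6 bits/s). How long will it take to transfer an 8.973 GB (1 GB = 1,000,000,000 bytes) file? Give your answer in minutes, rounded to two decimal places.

7.98 minutes

8.973 GB = 8,973,000,000 bytes = 71,784,000,000 bits
150 Mbps = 150,000,000 bits/s
time = 71,784,000,000 / 150,000,000 = 478.560 s
478.560 s / 60 = 7.98 minutes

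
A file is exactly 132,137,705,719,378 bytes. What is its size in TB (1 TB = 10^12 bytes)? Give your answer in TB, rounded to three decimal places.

132.138 TB

132,137,705,719,378 bytes given.
1 TB = 1,000,000,000,000 bytes
132,137,705,719,378 / 1,000,000,000,000 = 132.138 TB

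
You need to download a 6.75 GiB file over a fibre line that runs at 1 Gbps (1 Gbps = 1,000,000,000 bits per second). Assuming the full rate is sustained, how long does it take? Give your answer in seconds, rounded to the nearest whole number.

58 seconds

6.75 GiB = 7,247,757,312 bytes = 57,982,058,496 bits
1 Gbps = 1,000,000,000 bits/s
time = 57,982,058,496 / 1,000,000,000 = 58 s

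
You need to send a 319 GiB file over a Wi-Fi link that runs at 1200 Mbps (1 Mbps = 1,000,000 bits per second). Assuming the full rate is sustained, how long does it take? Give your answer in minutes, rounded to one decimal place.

38.1 minutes

319 GiB = 342,523,641,856 bytes = 2,740,189,134,848 bits
1200 Mbps = 1,200,000,000 bits/s
time = 2,740,189,134,848 / 1,200,000,000 = 2,283.49 s
2,283.49 s / 60 = 38.1 minutes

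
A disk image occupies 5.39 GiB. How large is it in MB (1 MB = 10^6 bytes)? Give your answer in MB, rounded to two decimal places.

5.39 GiB = 5.39 × 2^30 bytes = 5,787,468,431.36 bytes
1 MB = 10^6 bytes = 1,000,000 bytes
5,787,468,431.36 / 1,000,000 = 5,787.47 MB

5,787.47 MB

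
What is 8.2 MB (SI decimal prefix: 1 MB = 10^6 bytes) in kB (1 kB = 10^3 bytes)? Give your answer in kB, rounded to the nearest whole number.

8.2 MB = 8.2 × 10^6 bytes = 8,200,000 bytes
1 kB = 1,000 bytes
8,200,000 / 1,000 = 8,200 kB

8,200 kB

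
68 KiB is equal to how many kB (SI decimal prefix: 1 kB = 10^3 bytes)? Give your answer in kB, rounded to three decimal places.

68 KiB = 68 × 2^10 bytes = 69,632 bytes
1 kB = 1,000 bytes
69,632 / 1,000 = 69.632 kB

69.632 kB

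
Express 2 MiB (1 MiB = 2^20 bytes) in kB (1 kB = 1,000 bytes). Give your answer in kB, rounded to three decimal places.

2 MiB = 2 × 2^20 bytes = 2,097,152 bytes
1 kB = 1,000 bytes
2,097,152 / 1,000 = 2,097.152 kB

2,097.152 kB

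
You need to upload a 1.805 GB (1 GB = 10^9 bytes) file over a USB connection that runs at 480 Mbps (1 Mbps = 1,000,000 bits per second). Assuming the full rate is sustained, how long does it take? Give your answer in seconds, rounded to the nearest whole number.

1.805 GB = 1,805,000,000 bytes = 14,440,000,000 bits
480 Mbps = 480,000,000 bits/s
time = 14,440,000,000 / 480,000,000 = 30 s

30 seconds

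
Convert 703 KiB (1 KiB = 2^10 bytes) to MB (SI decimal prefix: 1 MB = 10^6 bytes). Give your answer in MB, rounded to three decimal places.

0.720 MB

703 KiB = 703 × 2^10 bytes = 719,872 bytes
1 MB = 10^6 bytes = 1,000,000 bytes
719,872 / 1,000,000 = 0.720 MB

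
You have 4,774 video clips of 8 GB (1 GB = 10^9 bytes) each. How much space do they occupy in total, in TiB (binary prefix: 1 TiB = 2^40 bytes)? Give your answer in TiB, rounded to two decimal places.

Total = 4,774 × 8 GB = 38,192 GB
= 38,192 × 1,000,000,000 bytes = 38,192,000,000,000 bytes
1 TiB = 1,099,511,627,776 bytes
38,192,000,000,000 / 1,099,511,627,776 = 34.74 TiB

34.74 TiB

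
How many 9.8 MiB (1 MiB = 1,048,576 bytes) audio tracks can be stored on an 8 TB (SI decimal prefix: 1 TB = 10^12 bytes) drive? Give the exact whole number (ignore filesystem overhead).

778,509

Capacity: 8 TB = 8,000,000,000,000 bytes
Per item: 9.8 MiB = 10,276,044.8 bytes
⌊8,000,000,000,000 / 10,276,044.8⌋ = 778,509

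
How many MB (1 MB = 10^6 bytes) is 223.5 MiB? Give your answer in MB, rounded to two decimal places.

223.5 MiB = 223.5 × 2^20 bytes = 234,356,736 bytes
1 MB = 10^6 bytes = 1,000,000 bytes
234,356,736 / 1,000,000 = 234.36 MB

234.36 MB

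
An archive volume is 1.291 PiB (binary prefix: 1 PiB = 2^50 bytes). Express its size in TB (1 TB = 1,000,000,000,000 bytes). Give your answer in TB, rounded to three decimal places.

1,453.537 TB

1.291 PiB = 1.291 × 2^50 bytes = 1,453,536,779,733,827.584 bytes
1 TB = 1,000,000,000,000 bytes
1,453,536,779,733,827.584 / 1,000,000,000,000 = 1,453.537 TB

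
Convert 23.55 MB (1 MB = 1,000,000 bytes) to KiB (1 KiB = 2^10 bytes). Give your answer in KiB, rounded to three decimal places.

22,998.047 KiB

23.55 MB × 1,000,000 bytes/MB = 23,550,000 bytes
1 KiB = 1,024 bytes
23,550,000 / 1,024 = 22,998.047 KiB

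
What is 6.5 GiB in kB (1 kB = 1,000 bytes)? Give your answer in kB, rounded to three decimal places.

6,979,321.856 kB

6.5 GiB × 1,073,741,824 bytes/GiB = 6,979,321,856 bytes
1 kB = 10^3 bytes = 1,000 bytes
6,979,321,856 / 1,000 = 6,979,321.856 kB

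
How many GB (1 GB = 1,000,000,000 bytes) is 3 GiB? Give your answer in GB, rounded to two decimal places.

3.22 GB

3 GiB × 1,073,741,824 bytes/GiB = 3,221,225,472 bytes
1 GB = 1,000,000,000 bytes
3,221,225,472 / 1,000,000,000 = 3.22 GB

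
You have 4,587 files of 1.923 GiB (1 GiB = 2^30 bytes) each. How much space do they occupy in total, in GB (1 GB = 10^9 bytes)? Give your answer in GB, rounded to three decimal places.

9,471.263 GB

Total = 4,587 × 1.923 GiB = 8820.801 GiB
= 8820.801 × 1,073,741,824 bytes = 9,471,262,954,881.024 bytes
1 GB = 1,000,000,000 bytes
9,471,262,954,881.024 / 1,000,000,000 = 9,471.263 GB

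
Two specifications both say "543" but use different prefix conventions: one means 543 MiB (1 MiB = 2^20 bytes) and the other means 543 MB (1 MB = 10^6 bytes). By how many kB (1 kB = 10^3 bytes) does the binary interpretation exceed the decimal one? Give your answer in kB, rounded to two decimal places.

543 MiB = 543 × 1,048,576 = 569,376,768 bytes
543 MB = 543 × 1,000,000 = 543,000,000 bytes
difference = 26,376,768 bytes
26,376,768 / 1,000 = 26,376.77 kB

26,376.77 kB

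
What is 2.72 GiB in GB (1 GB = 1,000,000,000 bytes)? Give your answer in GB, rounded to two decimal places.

2.72 GiB × 1,073,741,824 bytes/GiB = 2,920,577,761.28 bytes
1 GB = 10^9 bytes = 1,000,000,000 bytes
2,920,577,761.28 / 1,000,000,000 = 2.92 GB

2.92 GB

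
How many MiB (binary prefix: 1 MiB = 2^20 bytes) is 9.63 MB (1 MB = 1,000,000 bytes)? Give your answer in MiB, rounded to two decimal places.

9.18 MiB

9.63 MB = 9.63 × 10^6 bytes = 9,630,000 bytes
1 MiB = 1,048,576 bytes
9,630,000 / 1,048,576 = 9.18 MiB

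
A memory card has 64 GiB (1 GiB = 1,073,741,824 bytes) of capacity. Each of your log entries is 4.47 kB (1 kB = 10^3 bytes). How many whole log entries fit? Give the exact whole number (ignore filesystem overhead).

15,373,484

Capacity: 64 GiB = 68,719,476,736 bytes
Per item: 4.47 kB = 4,470 bytes
⌊68,719,476,736 / 4,470⌋ = 15,373,484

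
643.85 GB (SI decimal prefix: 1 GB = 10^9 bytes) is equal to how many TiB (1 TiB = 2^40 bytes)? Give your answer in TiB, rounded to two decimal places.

0.59 TiB

643.85 GB = 643.85 × 10^9 bytes = 643,850,000,000 bytes
1 TiB = 2^40 bytes = 1,099,511,627,776 bytes
643,850,000,000 / 1,099,511,627,776 = 0.59 TiB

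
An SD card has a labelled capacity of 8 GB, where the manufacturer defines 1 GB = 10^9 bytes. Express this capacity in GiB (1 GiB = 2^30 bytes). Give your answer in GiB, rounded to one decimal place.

8 GB = 8 × 10^9 bytes = 8,000,000,000 bytes
1 GiB = 2^30 bytes = 1,073,741,824 bytes
8,000,000,000 / 1,073,741,824 = 7.5 GiB

7.5 GiB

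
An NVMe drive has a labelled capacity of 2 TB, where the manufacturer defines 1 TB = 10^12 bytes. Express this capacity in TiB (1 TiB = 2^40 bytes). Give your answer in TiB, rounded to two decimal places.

2 TB × 1,000,000,000,000 bytes/TB = 2,000,000,000,000 bytes
1 TiB = 1,099,511,627,776 bytes
2,000,000,000,000 / 1,099,511,627,776 = 1.82 TiB

1.82 TiB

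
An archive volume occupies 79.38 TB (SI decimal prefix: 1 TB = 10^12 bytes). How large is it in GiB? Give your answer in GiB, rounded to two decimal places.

73,928.39 GiB

79.38 TB × 1,000,000,000,000 bytes/TB = 79,380,000,000,000 bytes
1 GiB = 2^30 bytes = 1,073,741,824 bytes
79,380,000,000,000 / 1,073,741,824 = 73,928.39 GiB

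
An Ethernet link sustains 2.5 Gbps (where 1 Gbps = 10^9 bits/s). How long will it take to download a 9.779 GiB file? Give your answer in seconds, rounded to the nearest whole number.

9.779 GiB = 10,500,121,296.896 bytes = 84,000,970,375.168 bits
2.5 Gbps = 2,500,000,000 bits/s
time = 84,000,970,375.168 / 2,500,000,000 = 34 s

34 seconds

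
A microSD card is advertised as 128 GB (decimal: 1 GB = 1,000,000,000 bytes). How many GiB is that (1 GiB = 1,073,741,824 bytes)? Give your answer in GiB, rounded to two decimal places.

119.21 GiB

128 GB = 128 × 10^9 bytes = 128,000,000,000 bytes
1 GiB = 1,073,741,824 bytes
128,000,000,000 / 1,073,741,824 = 119.21 GiB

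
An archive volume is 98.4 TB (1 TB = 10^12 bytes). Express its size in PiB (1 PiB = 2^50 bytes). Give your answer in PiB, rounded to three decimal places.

98.4 TB = 98.4 × 10^12 bytes = 98,400,000,000,000 bytes
1 PiB = 2^50 bytes = 1,125,899,906,842,624 bytes
98,400,000,000,000 / 1,125,899,906,842,624 = 0.087 PiB

0.087 PiB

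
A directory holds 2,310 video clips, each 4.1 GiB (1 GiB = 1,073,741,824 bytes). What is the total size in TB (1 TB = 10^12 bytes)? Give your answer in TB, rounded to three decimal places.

10.169 TB

Total = 2,310 × 4.1 GiB = 9471 GiB
= 9471 × 1,073,741,824 bytes = 10,169,408,815,104 bytes
1 TB = 1,000,000,000,000 bytes
10,169,408,815,104 / 1,000,000,000,000 = 10.169 TB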